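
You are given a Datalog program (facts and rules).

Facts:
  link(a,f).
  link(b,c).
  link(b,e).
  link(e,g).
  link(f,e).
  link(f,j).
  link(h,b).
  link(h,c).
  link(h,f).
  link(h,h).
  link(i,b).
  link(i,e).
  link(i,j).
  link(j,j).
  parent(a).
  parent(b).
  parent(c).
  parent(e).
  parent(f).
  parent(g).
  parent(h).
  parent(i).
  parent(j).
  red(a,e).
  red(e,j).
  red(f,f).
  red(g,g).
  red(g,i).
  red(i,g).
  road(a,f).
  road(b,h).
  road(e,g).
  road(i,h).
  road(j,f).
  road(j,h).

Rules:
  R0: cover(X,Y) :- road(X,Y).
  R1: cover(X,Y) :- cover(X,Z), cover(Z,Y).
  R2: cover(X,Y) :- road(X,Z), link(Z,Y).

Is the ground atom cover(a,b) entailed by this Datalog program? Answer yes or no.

round 1: derive cover(a,f) via R0 from road(a,f)
round 1: derive cover(b,h) via R0 from road(b,h)
round 1: derive cover(e,g) via R0 from road(e,g)
round 1: derive cover(i,h) via R0 from road(i,h)
round 1: derive cover(j,f) via R0 from road(j,f)
round 1: derive cover(j,h) via R0 from road(j,h)
round 1: derive cover(a,e) via R2 from road(a,f), link(f,e)
round 1: derive cover(a,j) via R2 from road(a,f), link(f,j)
round 1: derive cover(b,b) via R2 from road(b,h), link(h,b)
round 1: derive cover(b,c) via R2 from road(b,h), link(h,c)
round 1: derive cover(b,f) via R2 from road(b,h), link(h,f)
round 1: derive cover(i,b) via R2 from road(i,h), link(h,b)
round 1: derive cover(i,c) via R2 from road(i,h), link(h,c)
round 1: derive cover(i,f) via R2 from road(i,h), link(h,f)
round 1: derive cover(j,b) via R2 from road(j,h), link(h,b)
round 1: derive cover(j,c) via R2 from road(j,h), link(h,c)
round 1: derive cover(j,e) via R2 from road(j,f), link(f,e)
round 1: derive cover(j,j) via R2 from road(j,f), link(f,j)
round 2: derive cover(a,b) via R1 from cover(a,j), cover(j,b)
round 2: derive cover(a,c) via R1 from cover(a,j), cover(j,c)
round 2: derive cover(a,g) via R1 from cover(a,e), cover(e,g)
round 2: derive cover(a,h) via R1 from cover(a,j), cover(j,h)
round 2: derive cover(j,g) via R1 from cover(j,e), cover(e,g)

yes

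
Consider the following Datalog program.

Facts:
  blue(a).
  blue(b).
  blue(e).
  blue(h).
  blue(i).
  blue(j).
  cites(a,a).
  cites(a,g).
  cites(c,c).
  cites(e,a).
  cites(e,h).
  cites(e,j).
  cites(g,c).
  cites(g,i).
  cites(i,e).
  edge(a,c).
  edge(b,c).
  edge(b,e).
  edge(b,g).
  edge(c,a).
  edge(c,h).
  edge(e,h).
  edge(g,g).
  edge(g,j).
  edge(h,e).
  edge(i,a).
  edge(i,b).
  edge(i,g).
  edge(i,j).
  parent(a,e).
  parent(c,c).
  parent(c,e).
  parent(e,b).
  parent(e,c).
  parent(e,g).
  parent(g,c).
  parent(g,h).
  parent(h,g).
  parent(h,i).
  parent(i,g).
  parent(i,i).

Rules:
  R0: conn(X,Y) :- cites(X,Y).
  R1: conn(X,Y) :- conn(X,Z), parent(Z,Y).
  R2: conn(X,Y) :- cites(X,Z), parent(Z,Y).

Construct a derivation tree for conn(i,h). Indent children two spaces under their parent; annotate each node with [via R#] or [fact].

conn(i,h)  [via R1]
  conn(i,g)  [via R2]
    cites(i,e)  [fact]
    parent(e,g)  [fact]
  parent(g,h)  [fact]

round 1: derive conn(a,a) via R0 from cites(a,a)
round 1: derive conn(a,g) via R0 from cites(a,g)
round 1: derive conn(c,c) via R0 from cites(c,c)
round 1: derive conn(e,a) via R0 from cites(e,a)
round 1: derive conn(e,h) via R0 from cites(e,h)
round 1: derive conn(e,j) via R0 from cites(e,j)
round 1: derive conn(g,c) via R0 from cites(g,c)
round 1: derive conn(g,i) via R0 from cites(g,i)
round 1: derive conn(i,e) via R0 from cites(i,e)
round 1: derive conn(a,c) via R2 from cites(a,g), parent(g,c)
round 1: derive conn(a,e) via R2 from cites(a,a), parent(a,e)
round 1: derive conn(a,h) via R2 from cites(a,g), parent(g,h)
round 1: derive conn(c,e) via R2 from cites(c,c), parent(c,e)
round 1: derive conn(e,e) via R2 from cites(e,a), parent(a,e)
round 1: derive conn(e,g) via R2 from cites(e,h), parent(h,g)
round 1: derive conn(e,i) via R2 from cites(e,h), parent(h,i)
round 1: derive conn(g,e) via R2 from cites(g,c), parent(c,e)
round 1: derive conn(g,g) via R2 from cites(g,i), parent(i,g)
round 1: derive conn(i,b) via R2 from cites(i,e), parent(e,b)
round 1: derive conn(i,c) via R2 from cites(i,e), parent(e,c)
round 1: derive conn(i,g) via R2 from cites(i,e), parent(e,g)
round 2: derive conn(a,b) via R1 from conn(a,e), parent(e,b)
round 2: derive conn(a,i) via R1 from conn(a,h), parent(h,i)
round 2: derive conn(c,b) via R1 from conn(c,e), parent(e,b)
round 2: derive conn(c,g) via R1 from conn(c,e), parent(e,g)
round 2: derive conn(e,b) via R1 from conn(e,e), parent(e,b)
round 2: derive conn(e,c) via R1 from conn(e,e), parent(e,c)
round 2: derive conn(g,b) via R1 from conn(g,e), parent(e,b)
round 2: derive conn(g,h) via R1 from conn(g,g), parent(g,h)
round 2: derive conn(i,h) via R1 from conn(i,g), parent(g,h)
round 3: derive conn(c,h) via R1 from conn(c,g), parent(g,h)
round 3: derive conn(i,i) via R1 from conn(i,h), parent(h,i)
round 4: derive conn(c,i) via R1 from conn(c,h), parent(h,i)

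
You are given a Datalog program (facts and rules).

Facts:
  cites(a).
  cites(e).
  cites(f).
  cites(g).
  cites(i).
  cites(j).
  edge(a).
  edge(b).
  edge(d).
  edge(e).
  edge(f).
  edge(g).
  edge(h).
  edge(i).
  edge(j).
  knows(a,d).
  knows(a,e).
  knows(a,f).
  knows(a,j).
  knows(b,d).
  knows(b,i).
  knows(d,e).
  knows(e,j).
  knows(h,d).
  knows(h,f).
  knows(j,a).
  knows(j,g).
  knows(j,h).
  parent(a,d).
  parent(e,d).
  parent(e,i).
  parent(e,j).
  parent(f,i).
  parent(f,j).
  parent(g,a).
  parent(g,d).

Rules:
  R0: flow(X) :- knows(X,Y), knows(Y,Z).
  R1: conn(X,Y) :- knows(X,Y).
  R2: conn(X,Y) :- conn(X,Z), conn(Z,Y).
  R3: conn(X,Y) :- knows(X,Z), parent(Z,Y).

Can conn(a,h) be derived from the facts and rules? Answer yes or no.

round 1: derive conn(a,d) via R1 from knows(a,d)
round 1: derive conn(a,e) via R1 from knows(a,e)
round 1: derive conn(a,f) via R1 from knows(a,f)
round 1: derive conn(a,j) via R1 from knows(a,j)
round 1: derive conn(b,d) via R1 from knows(b,d)
round 1: derive conn(b,i) via R1 from knows(b,i)
round 1: derive conn(d,e) via R1 from knows(d,e)
round 1: derive conn(e,j) via R1 from knows(e,j)
round 1: derive conn(h,d) via R1 from knows(h,d)
round 1: derive conn(h,f) via R1 from knows(h,f)
round 1: derive conn(j,a) via R1 from knows(j,a)
round 1: derive conn(j,g) via R1 from knows(j,g)
round 1: derive conn(j,h) via R1 from knows(j,h)
round 1: derive conn(a,i) via R3 from knows(a,e), parent(e,i)
round 1: derive conn(d,d) via R3 from knows(d,e), parent(e,d)
round 1: derive conn(d,i) via R3 from knows(d,e), parent(e,i)
round 1: derive conn(d,j) via R3 from knows(d,e), parent(e,j)
round 1: derive conn(h,i) via R3 from knows(h,f), parent(f,i)
round 1: derive conn(h,j) via R3 from knows(h,f), parent(f,j)
round 1: derive conn(j,d) via R3 from knows(j,a), parent(a,d)
round 2: derive conn(a,a) via R2 from conn(a,j), conn(j,a)
round 2: derive conn(a,g) via R2 from conn(a,j), conn(j,g)
round 2: derive conn(a,h) via R2 from conn(a,j), conn(j,h)
round 2: derive conn(b,e) via R2 from conn(b,d), conn(d,e)
round 2: derive conn(b,j) via R2 from conn(b,d), conn(d,j)
round 2: derive conn(d,a) via R2 from conn(d,j), conn(j,a)
round 2: derive conn(d,g) via R2 from conn(d,j), conn(j,g)
round 2: derive conn(d,h) via R2 from conn(d,j), conn(j,h)
round 2: derive conn(e,a) via R2 from conn(e,j), conn(j,a)
round 2: derive conn(e,d) via R2 from conn(e,j), conn(j,d)
round 2: derive conn(e,g) via R2 from conn(e,j), conn(j,g)
round 2: derive conn(e,h) via R2 from conn(e,j), conn(j,h)
round 2: derive conn(h,a) via R2 from conn(h,j), conn(j,a)
round 2: derive conn(h,e) via R2 from conn(h,d), conn(d,e)
round 2: derive conn(h,g) via R2 from conn(h,j), conn(j,g)
round 2: derive conn(h,h) via R2 from conn(h,j), conn(j,h)
round 2: derive conn(j,e) via R2 from conn(j,a), conn(a,e)
round 2: derive conn(j,f) via R2 from conn(j,a), conn(a,f)
round 2: derive conn(j,i) via R2 from conn(j,a), conn(a,i)
round 2: derive conn(j,j) via R2 from conn(j,a), conn(a,j)
round 3: derive conn(b,a) via R2 from conn(b,d), conn(d,a)
round 3: derive conn(b,f) via R2 from conn(b,j), conn(j,f)
round 3: derive conn(b,g) via R2 from conn(b,d), conn(d,g)
round 3: derive conn(b,h) via R2 from conn(b,d), conn(d,h)
round 3: derive conn(d,f) via R2 from conn(d,a), conn(a,f)
round 3: derive conn(e,e) via R2 from conn(e,a), conn(a,e)
round 3: derive conn(e,f) via R2 from conn(e,a), conn(a,f)
round 3: derive conn(e,i) via R2 from conn(e,a), conn(a,i)

yes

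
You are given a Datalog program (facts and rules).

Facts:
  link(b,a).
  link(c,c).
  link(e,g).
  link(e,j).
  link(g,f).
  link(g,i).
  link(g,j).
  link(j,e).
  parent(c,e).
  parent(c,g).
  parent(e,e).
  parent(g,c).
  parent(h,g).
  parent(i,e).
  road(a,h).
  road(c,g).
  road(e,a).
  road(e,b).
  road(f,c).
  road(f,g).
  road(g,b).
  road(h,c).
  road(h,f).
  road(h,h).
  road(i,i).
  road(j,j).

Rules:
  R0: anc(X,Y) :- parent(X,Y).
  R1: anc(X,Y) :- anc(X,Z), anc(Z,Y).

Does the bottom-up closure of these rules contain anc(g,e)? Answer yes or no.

yes

round 1: derive anc(c,e) via R0 from parent(c,e)
round 1: derive anc(c,g) via R0 from parent(c,g)
round 1: derive anc(e,e) via R0 from parent(e,e)
round 1: derive anc(g,c) via R0 from parent(g,c)
round 1: derive anc(h,g) via R0 from parent(h,g)
round 1: derive anc(i,e) via R0 from parent(i,e)
round 2: derive anc(c,c) via R1 from anc(c,g), anc(g,c)
round 2: derive anc(g,e) via R1 from anc(g,c), anc(c,e)
round 2: derive anc(g,g) via R1 from anc(g,c), anc(c,g)
round 2: derive anc(h,c) via R1 from anc(h,g), anc(g,c)
round 3: derive anc(h,e) via R1 from anc(h,c), anc(c,e)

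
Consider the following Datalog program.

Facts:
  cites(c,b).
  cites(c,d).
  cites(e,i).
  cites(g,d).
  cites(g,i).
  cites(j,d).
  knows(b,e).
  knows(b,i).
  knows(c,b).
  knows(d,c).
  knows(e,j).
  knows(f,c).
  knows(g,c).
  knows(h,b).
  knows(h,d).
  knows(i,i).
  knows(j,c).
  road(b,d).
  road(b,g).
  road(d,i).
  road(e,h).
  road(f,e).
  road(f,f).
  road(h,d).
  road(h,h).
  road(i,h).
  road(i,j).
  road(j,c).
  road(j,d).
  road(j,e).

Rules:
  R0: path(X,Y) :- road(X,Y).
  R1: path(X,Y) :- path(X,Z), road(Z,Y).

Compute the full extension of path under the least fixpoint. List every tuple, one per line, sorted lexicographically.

path(b,c)
path(b,d)
path(b,e)
path(b,g)
path(b,h)
path(b,i)
path(b,j)
path(d,c)
path(d,d)
path(d,e)
path(d,h)
path(d,i)
path(d,j)
path(e,c)
path(e,d)
path(e,e)
path(e,h)
path(e,i)
path(e,j)
path(f,c)
path(f,d)
path(f,e)
path(f,f)
path(f,h)
path(f,i)
path(f,j)
path(h,c)
path(h,d)
path(h,e)
path(h,h)
path(h,i)
path(h,j)
path(i,c)
path(i,d)
path(i,e)
path(i,h)
path(i,i)
path(i,j)
path(j,c)
path(j,d)
path(j,e)
path(j,h)
path(j,i)
path(j,j)

round 1: derive path(b,d) via R0 from road(b,d)
round 1: derive path(b,g) via R0 from road(b,g)
round 1: derive path(d,i) via R0 from road(d,i)
round 1: derive path(e,h) via R0 from road(e,h)
round 1: derive path(f,e) via R0 from road(f,e)
round 1: derive path(f,f) via R0 from road(f,f)
round 1: derive path(h,d) via R0 from road(h,d)
round 1: derive path(h,h) via R0 from road(h,h)
round 1: derive path(i,h) via R0 from road(i,h)
round 1: derive path(i,j) via R0 from road(i,j)
round 1: derive path(j,c) via R0 from road(j,c)
round 1: derive path(j,d) via R0 from road(j,d)
round 1: derive path(j,e) via R0 from road(j,e)
round 2: derive path(b,i) via R1 from path(b,d), road(d,i)
round 2: derive path(d,h) via R1 from path(d,i), road(i,h)
round 2: derive path(d,j) via R1 from path(d,i), road(i,j)
round 2: derive path(e,d) via R1 from path(e,h), road(h,d)
round 2: derive path(f,h) via R1 from path(f,e), road(e,h)
round 2: derive path(h,i) via R1 from path(h,d), road(d,i)
round 2: derive path(i,c) via R1 from path(i,j), road(j,c)
round 2: derive path(i,d) via R1 from path(i,h), road(h,d)
round 2: derive path(i,e) via R1 from path(i,j), road(j,e)
round 2: derive path(j,h) via R1 from path(j,e), road(e,h)
round 2: derive path(j,i) via R1 from path(j,d), road(d,i)
round 3: derive path(b,h) via R1 from path(b,i), road(i,h)
round 3: derive path(b,j) via R1 from path(b,i), road(i,j)
round 3: derive path(d,c) via R1 from path(d,j), road(j,c)
round 3: derive path(d,d) via R1 from path(d,h), road(h,d)
round 3: derive path(d,e) via R1 from path(d,j), road(j,e)
round 3: derive path(e,i) via R1 from path(e,d), road(d,i)
round 3: derive path(f,d) via R1 from path(f,h), road(h,d)
round 3: derive path(h,j) via R1 from path(h,i), road(i,j)
round 3: derive path(i,i) via R1 from path(i,d), road(d,i)
round 3: derive path(j,j) via R1 from path(j,i), road(i,j)
round 4: derive path(b,c) via R1 from path(b,j), road(j,c)
round 4: derive path(b,e) via R1 from path(b,j), road(j,e)
round 4: derive path(e,j) via R1 from path(e,i), road(i,j)
round 4: derive path(f,i) via R1 from path(f,d), road(d,i)
round 4: derive path(h,c) via R1 from path(h,j), road(j,c)
round 4: derive path(h,e) via R1 from path(h,j), road(j,e)
round 5: derive path(e,c) via R1 from path(e,j), road(j,c)
round 5: derive path(e,e) via R1 from path(e,j), road(j,e)
round 5: derive path(f,j) via R1 from path(f,i), road(i,j)
round 6: derive path(f,c) via R1 from path(f,j), road(j,c)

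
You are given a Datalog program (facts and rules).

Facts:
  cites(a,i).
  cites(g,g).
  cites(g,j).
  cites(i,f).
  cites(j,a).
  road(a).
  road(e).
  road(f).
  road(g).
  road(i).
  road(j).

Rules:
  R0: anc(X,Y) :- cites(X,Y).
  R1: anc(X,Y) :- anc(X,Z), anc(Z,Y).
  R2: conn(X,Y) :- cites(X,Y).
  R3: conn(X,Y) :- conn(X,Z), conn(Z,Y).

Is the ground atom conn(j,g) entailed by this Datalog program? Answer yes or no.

round 1: derive conn(a,i) via R2 from cites(a,i)
round 1: derive conn(g,g) via R2 from cites(g,g)
round 1: derive conn(g,j) via R2 from cites(g,j)
round 1: derive conn(i,f) via R2 from cites(i,f)
round 1: derive conn(j,a) via R2 from cites(j,a)
round 2: derive conn(a,f) via R3 from conn(a,i), conn(i,f)
round 2: derive conn(g,a) via R3 from conn(g,j), conn(j,a)
round 2: derive conn(j,i) via R3 from conn(j,a), conn(a,i)
round 3: derive conn(g,f) via R3 from conn(g,a), conn(a,f)
round 3: derive conn(g,i) via R3 from conn(g,a), conn(a,i)
round 3: derive conn(j,f) via R3 from conn(j,a), conn(a,f)

no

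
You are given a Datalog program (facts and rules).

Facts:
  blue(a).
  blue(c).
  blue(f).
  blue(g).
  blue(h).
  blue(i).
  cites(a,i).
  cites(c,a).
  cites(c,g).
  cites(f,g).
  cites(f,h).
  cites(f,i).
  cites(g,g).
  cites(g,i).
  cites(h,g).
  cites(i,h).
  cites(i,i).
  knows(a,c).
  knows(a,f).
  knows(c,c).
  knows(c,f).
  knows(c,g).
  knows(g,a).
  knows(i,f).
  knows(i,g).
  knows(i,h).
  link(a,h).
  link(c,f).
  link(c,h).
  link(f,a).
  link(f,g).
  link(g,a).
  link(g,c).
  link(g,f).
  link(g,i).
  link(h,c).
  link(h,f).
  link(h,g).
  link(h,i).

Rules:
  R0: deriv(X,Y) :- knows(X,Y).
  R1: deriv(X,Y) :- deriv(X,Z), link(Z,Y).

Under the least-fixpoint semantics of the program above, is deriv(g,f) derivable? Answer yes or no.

yes

round 1: derive deriv(a,c) via R0 from knows(a,c)
round 1: derive deriv(a,f) via R0 from knows(a,f)
round 1: derive deriv(c,c) via R0 from knows(c,c)
round 1: derive deriv(c,f) via R0 from knows(c,f)
round 1: derive deriv(c,g) via R0 from knows(c,g)
round 1: derive deriv(g,a) via R0 from knows(g,a)
round 1: derive deriv(i,f) via R0 from knows(i,f)
round 1: derive deriv(i,g) via R0 from knows(i,g)
round 1: derive deriv(i,h) via R0 from knows(i,h)
round 2: derive deriv(a,a) via R1 from deriv(a,f), link(f,a)
round 2: derive deriv(a,g) via R1 from deriv(a,f), link(f,g)
round 2: derive deriv(a,h) via R1 from deriv(a,c), link(c,h)
round 2: derive deriv(c,a) via R1 from deriv(c,f), link(f,a)
round 2: derive deriv(c,h) via R1 from deriv(c,c), link(c,h)
round 2: derive deriv(c,i) via R1 from deriv(c,g), link(g,i)
round 2: derive deriv(g,h) via R1 from deriv(g,a), link(a,h)
round 2: derive deriv(i,a) via R1 from deriv(i,f), link(f,a)
round 2: derive deriv(i,c) via R1 from deriv(i,g), link(g,c)
round 2: derive deriv(i,i) via R1 from deriv(i,g), link(g,i)
round 3: derive deriv(a,i) via R1 from deriv(a,g), link(g,i)
round 3: derive deriv(g,c) via R1 from deriv(g,h), link(h,c)
round 3: derive deriv(g,f) via R1 from deriv(g,h), link(h,f)
round 3: derive deriv(g,g) via R1 from deriv(g,h), link(h,g)
round 3: derive deriv(g,i) via R1 from deriv(g,h), link(h,i)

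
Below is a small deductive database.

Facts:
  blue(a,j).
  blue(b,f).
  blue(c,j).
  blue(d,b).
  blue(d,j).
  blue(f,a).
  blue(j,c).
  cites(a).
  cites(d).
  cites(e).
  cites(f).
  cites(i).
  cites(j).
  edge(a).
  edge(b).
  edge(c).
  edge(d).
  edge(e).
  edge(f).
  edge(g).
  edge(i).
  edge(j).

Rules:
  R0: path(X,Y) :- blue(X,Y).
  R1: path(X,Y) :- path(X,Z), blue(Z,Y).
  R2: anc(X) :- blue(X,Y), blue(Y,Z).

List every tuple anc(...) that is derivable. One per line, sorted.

round 1: derive anc(a) via R2 from blue(a,j), blue(j,c)
round 1: derive anc(b) via R2 from blue(b,f), blue(f,a)
round 1: derive anc(c) via R2 from blue(c,j), blue(j,c)
round 1: derive anc(d) via R2 from blue(d,b), blue(b,f)
round 1: derive anc(f) via R2 from blue(f,a), blue(a,j)
round 1: derive anc(j) via R2 from blue(j,c), blue(c,j)

anc(a)
anc(b)
anc(c)
anc(d)
anc(f)
anc(j)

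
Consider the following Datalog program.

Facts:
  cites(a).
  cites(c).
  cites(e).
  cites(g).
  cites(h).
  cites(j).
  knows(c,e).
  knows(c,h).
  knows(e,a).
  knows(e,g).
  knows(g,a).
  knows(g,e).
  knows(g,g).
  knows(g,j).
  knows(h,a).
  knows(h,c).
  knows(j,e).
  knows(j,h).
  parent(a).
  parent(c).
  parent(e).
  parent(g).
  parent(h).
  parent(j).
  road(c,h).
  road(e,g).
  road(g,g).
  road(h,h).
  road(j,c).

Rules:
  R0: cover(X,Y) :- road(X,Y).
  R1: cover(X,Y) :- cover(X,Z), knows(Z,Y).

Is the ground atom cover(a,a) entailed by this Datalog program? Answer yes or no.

round 1: derive cover(c,h) via R0 from road(c,h)
round 1: derive cover(e,g) via R0 from road(e,g)
round 1: derive cover(g,g) via R0 from road(g,g)
round 1: derive cover(h,h) via R0 from road(h,h)
round 1: derive cover(j,c) via R0 from road(j,c)
round 2: derive cover(c,a) via R1 from cover(c,h), knows(h,a)
round 2: derive cover(c,c) via R1 from cover(c,h), knows(h,c)
round 2: derive cover(e,a) via R1 from cover(e,g), knows(g,a)
round 2: derive cover(e,e) via R1 from cover(e,g), knows(g,e)
round 2: derive cover(e,j) via R1 from cover(e,g), knows(g,j)
round 2: derive cover(g,a) via R1 from cover(g,g), knows(g,a)
round 2: derive cover(g,e) via R1 from cover(g,g), knows(g,e)
round 2: derive cover(g,j) via R1 from cover(g,g), knows(g,j)
round 2: derive cover(h,a) via R1 from cover(h,h), knows(h,a)
round 2: derive cover(h,c) via R1 from cover(h,h), knows(h,c)
round 2: derive cover(j,e) via R1 from cover(j,c), knows(c,e)
round 2: derive cover(j,h) via R1 from cover(j,c), knows(c,h)
round 3: derive cover(c,e) via R1 from cover(c,c), knows(c,e)
round 3: derive cover(e,h) via R1 from cover(e,j), knows(j,h)
round 3: derive cover(g,h) via R1 from cover(g,j), knows(j,h)
round 3: derive cover(h,e) via R1 from cover(h,c), knows(c,e)
round 3: derive cover(j,a) via R1 from cover(j,e), knows(e,a)
round 3: derive cover(j,g) via R1 from cover(j,e), knows(e,g)
round 4: derive cover(c,g) via R1 from cover(c,e), knows(e,g)
round 4: derive cover(e,c) via R1 from cover(e,h), knows(h,c)
round 4: derive cover(g,c) via R1 from cover(g,h), knows(h,c)
round 4: derive cover(h,g) via R1 from cover(h,e), knows(e,g)
round 4: derive cover(j,j) via R1 from cover(j,g), knows(g,j)
round 5: derive cover(c,j) via R1 from cover(c,g), knows(g,j)
round 5: derive cover(h,j) via R1 from cover(h,g), knows(g,j)

no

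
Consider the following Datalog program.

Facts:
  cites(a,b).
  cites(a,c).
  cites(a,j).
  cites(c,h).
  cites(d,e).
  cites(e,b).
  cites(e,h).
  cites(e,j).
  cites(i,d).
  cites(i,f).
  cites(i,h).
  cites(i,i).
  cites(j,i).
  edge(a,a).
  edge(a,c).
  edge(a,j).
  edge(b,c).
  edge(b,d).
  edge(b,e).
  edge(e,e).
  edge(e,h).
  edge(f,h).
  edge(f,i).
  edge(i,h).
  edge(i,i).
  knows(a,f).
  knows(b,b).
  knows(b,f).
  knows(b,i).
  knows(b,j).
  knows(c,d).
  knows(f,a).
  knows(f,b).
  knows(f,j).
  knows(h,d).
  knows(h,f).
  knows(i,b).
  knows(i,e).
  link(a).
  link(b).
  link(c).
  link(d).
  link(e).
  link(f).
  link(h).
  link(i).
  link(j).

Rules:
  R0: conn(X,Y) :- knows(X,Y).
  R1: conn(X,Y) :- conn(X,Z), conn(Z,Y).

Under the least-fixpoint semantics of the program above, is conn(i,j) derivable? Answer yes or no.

round 1: derive conn(a,f) via R0 from knows(a,f)
round 1: derive conn(b,b) via R0 from knows(b,b)
round 1: derive conn(b,f) via R0 from knows(b,f)
round 1: derive conn(b,i) via R0 from knows(b,i)
round 1: derive conn(b,j) via R0 from knows(b,j)
round 1: derive conn(c,d) via R0 from knows(c,d)
round 1: derive conn(f,a) via R0 from knows(f,a)
round 1: derive conn(f,b) via R0 from knows(f,b)
round 1: derive conn(f,j) via R0 from knows(f,j)
round 1: derive conn(h,d) via R0 from knows(h,d)
round 1: derive conn(h,f) via R0 from knows(h,f)
round 1: derive conn(i,b) via R0 from knows(i,b)
round 1: derive conn(i,e) via R0 from knows(i,e)
round 2: derive conn(a,a) via R1 from conn(a,f), conn(f,a)
round 2: derive conn(a,b) via R1 from conn(a,f), conn(f,b)
round 2: derive conn(a,j) via R1 from conn(a,f), conn(f,j)
round 2: derive conn(b,a) via R1 from conn(b,f), conn(f,a)
round 2: derive conn(b,e) via R1 from conn(b,i), conn(i,e)
round 2: derive conn(f,f) via R1 from conn(f,a), conn(a,f)
round 2: derive conn(f,i) via R1 from conn(f,b), conn(b,i)
round 2: derive conn(h,a) via R1 from conn(h,f), conn(f,a)
round 2: derive conn(h,b) via R1 from conn(h,f), conn(f,b)
round 2: derive conn(h,j) via R1 from conn(h,f), conn(f,j)
round 2: derive conn(i,f) via R1 from conn(i,b), conn(b,f)
round 2: derive conn(i,i) via R1 from conn(i,b), conn(b,i)
round 2: derive conn(i,j) via R1 from conn(i,b), conn(b,j)
round 3: derive conn(a,e) via R1 from conn(a,b), conn(b,e)
round 3: derive conn(a,i) via R1 from conn(a,b), conn(b,i)
round 3: derive conn(f,e) via R1 from conn(f,b), conn(b,e)
round 3: derive conn(h,e) via R1 from conn(h,b), conn(b,e)
round 3: derive conn(h,i) via R1 from conn(h,b), conn(b,i)
round 3: derive conn(i,a) via R1 from conn(i,b), conn(b,a)

yes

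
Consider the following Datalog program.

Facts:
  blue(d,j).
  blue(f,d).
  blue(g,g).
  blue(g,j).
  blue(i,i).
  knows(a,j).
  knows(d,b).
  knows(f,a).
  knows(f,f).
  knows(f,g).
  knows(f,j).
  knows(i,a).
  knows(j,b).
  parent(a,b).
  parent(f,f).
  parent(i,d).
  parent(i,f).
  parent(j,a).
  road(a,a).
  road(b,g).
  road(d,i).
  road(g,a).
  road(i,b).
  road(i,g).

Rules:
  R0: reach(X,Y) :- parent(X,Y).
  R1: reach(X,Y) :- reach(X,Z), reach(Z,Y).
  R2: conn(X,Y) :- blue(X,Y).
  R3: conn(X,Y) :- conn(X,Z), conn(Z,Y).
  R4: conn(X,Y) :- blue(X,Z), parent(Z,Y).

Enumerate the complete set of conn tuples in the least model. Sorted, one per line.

round 1: derive conn(d,j) via R2 from blue(d,j)
round 1: derive conn(f,d) via R2 from blue(f,d)
round 1: derive conn(g,g) via R2 from blue(g,g)
round 1: derive conn(g,j) via R2 from blue(g,j)
round 1: derive conn(i,i) via R2 from blue(i,i)
round 1: derive conn(d,a) via R4 from blue(d,j), parent(j,a)
round 1: derive conn(g,a) via R4 from blue(g,j), parent(j,a)
round 1: derive conn(i,d) via R4 from blue(i,i), parent(i,d)
round 1: derive conn(i,f) via R4 from blue(i,i), parent(i,f)
round 2: derive conn(f,a) via R3 from conn(f,d), conn(d,a)
round 2: derive conn(f,j) via R3 from conn(f,d), conn(d,j)
round 2: derive conn(i,a) via R3 from conn(i,d), conn(d,a)
round 2: derive conn(i,j) via R3 from conn(i,d), conn(d,j)

conn(d,a)
conn(d,j)
conn(f,a)
conn(f,d)
conn(f,j)
conn(g,a)
conn(g,g)
conn(g,j)
conn(i,a)
conn(i,d)
conn(i,f)
conn(i,i)
conn(i,j)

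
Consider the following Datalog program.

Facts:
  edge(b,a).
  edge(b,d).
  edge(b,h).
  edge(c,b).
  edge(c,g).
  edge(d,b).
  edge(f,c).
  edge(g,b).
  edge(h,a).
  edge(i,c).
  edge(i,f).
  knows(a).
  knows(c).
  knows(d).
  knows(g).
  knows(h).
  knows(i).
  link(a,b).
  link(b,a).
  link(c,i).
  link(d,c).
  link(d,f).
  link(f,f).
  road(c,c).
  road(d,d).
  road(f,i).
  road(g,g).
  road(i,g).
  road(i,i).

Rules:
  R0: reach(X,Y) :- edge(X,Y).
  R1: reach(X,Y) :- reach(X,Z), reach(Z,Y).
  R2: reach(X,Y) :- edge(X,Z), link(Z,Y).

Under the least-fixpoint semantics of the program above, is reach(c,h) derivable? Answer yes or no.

yes

round 1: derive reach(b,a) via R0 from edge(b,a)
round 1: derive reach(b,d) via R0 from edge(b,d)
round 1: derive reach(b,h) via R0 from edge(b,h)
round 1: derive reach(c,b) via R0 from edge(c,b)
round 1: derive reach(c,g) via R0 from edge(c,g)
round 1: derive reach(d,b) via R0 from edge(d,b)
round 1: derive reach(f,c) via R0 from edge(f,c)
round 1: derive reach(g,b) via R0 from edge(g,b)
round 1: derive reach(h,a) via R0 from edge(h,a)
round 1: derive reach(i,c) via R0 from edge(i,c)
round 1: derive reach(i,f) via R0 from edge(i,f)
round 1: derive reach(b,b) via R2 from edge(b,a), link(a,b)
round 1: derive reach(b,c) via R2 from edge(b,d), link(d,c)
round 1: derive reach(b,f) via R2 from edge(b,d), link(d,f)
round 1: derive reach(c,a) via R2 from edge(c,b), link(b,a)
round 1: derive reach(d,a) via R2 from edge(d,b), link(b,a)
round 1: derive reach(f,i) via R2 from edge(f,c), link(c,i)
round 1: derive reach(g,a) via R2 from edge(g,b), link(b,a)
round 1: derive reach(h,b) via R2 from edge(h,a), link(a,b)
round 1: derive reach(i,i) via R2 from edge(i,c), link(c,i)
round 2: derive reach(b,g) via R1 from reach(b,c), reach(c,g)
round 2: derive reach(b,i) via R1 from reach(b,f), reach(f,i)
round 2: derive reach(c,c) via R1 from reach(c,b), reach(b,c)
round 2: derive reach(c,d) via R1 from reach(c,b), reach(b,d)
round 2: derive reach(c,f) via R1 from reach(c,b), reach(b,f)
round 2: derive reach(c,h) via R1 from reach(c,b), reach(b,h)
round 2: derive reach(d,c) via R1 from reach(d,b), reach(b,c)
round 2: derive reach(d,d) via R1 from reach(d,b), reach(b,d)
round 2: derive reach(d,f) via R1 from reach(d,b), reach(b,f)
round 2: derive reach(d,h) via R1 from reach(d,b), reach(b,h)
round 2: derive reach(f,a) via R1 from reach(f,c), reach(c,a)
round 2: derive reach(f,b) via R1 from reach(f,c), reach(c,b)
round 2: derive reach(f,f) via R1 from reach(f,i), reach(i,f)
round 2: derive reach(f,g) via R1 from reach(f,c), reach(c,g)
round 2: derive reach(g,c) via R1 from reach(g,b), reach(b,c)
round 2: derive reach(g,d) via R1 from reach(g,b), reach(b,d)
round 2: derive reach(g,f) via R1 from reach(g,b), reach(b,f)
round 2: derive reach(g,h) via R1 from reach(g,b), reach(b,h)
round 2: derive reach(h,c) via R1 from reach(h,b), reach(b,c)
round 2: derive reach(h,d) via R1 from reach(h,b), reach(b,d)
round 2: derive reach(h,f) via R1 from reach(h,b), reach(b,f)
round 2: derive reach(h,h) via R1 from reach(h,b), reach(b,h)
round 2: derive reach(i,a) via R1 from reach(i,c), reach(c,a)
round 2: derive reach(i,b) via R1 from reach(i,c), reach(c,b)
round 2: derive reach(i,g) via R1 from reach(i,c), reach(c,g)
round 3: derive reach(c,i) via R1 from reach(c,b), reach(b,i)
round 3: derive reach(d,g) via R1 from reach(d,b), reach(b,g)
round 3: derive reach(d,i) via R1 from reach(d,b), reach(b,i)
round 3: derive reach(f,d) via R1 from reach(f,b), reach(b,d)
round 3: derive reach(f,h) via R1 from reach(f,b), reach(b,h)
round 3: derive reach(g,g) via R1 from reach(g,b), reach(b,g)
round 3: derive reach(g,i) via R1 from reach(g,b), reach(b,i)
round 3: derive reach(h,g) via R1 from reach(h,b), reach(b,g)
round 3: derive reach(h,i) via R1 from reach(h,b), reach(b,i)
round 3: derive reach(i,d) via R1 from reach(i,b), reach(b,d)
round 3: derive reach(i,h) via R1 from reach(i,b), reach(b,h)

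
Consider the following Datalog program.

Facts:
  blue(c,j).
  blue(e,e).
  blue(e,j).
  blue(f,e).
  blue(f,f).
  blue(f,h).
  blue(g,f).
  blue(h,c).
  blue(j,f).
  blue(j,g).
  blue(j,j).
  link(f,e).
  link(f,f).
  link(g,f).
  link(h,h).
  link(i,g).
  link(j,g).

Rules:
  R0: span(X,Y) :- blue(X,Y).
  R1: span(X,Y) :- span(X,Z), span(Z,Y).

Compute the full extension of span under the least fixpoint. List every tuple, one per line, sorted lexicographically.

round 1: derive span(c,j) via R0 from blue(c,j)
round 1: derive span(e,e) via R0 from blue(e,e)
round 1: derive span(e,j) via R0 from blue(e,j)
round 1: derive span(f,e) via R0 from blue(f,e)
round 1: derive span(f,f) via R0 from blue(f,f)
round 1: derive span(f,h) via R0 from blue(f,h)
round 1: derive span(g,f) via R0 from blue(g,f)
round 1: derive span(h,c) via R0 from blue(h,c)
round 1: derive span(j,f) via R0 from blue(j,f)
round 1: derive span(j,g) via R0 from blue(j,g)
round 1: derive span(j,j) via R0 from blue(j,j)
round 2: derive span(c,f) via R1 from span(c,j), span(j,f)
round 2: derive span(c,g) via R1 from span(c,j), span(j,g)
round 2: derive span(e,f) via R1 from span(e,j), span(j,f)
round 2: derive span(e,g) via R1 from span(e,j), span(j,g)
round 2: derive span(f,c) via R1 from span(f,h), span(h,c)
round 2: derive span(f,j) via R1 from span(f,e), span(e,j)
round 2: derive span(g,e) via R1 from span(g,f), span(f,e)
round 2: derive span(g,h) via R1 from span(g,f), span(f,h)
round 2: derive span(h,j) via R1 from span(h,c), span(c,j)
round 2: derive span(j,e) via R1 from span(j,f), span(f,e)
round 2: derive span(j,h) via R1 from span(j,f), span(f,h)
round 3: derive span(c,c) via R1 from span(c,f), span(f,c)
round 3: derive span(c,e) via R1 from span(c,f), span(f,e)
round 3: derive span(c,h) via R1 from span(c,f), span(f,h)
round 3: derive span(e,c) via R1 from span(e,f), span(f,c)
round 3: derive span(e,h) via R1 from span(e,f), span(f,h)
round 3: derive span(f,g) via R1 from span(f,c), span(c,g)
round 3: derive span(g,c) via R1 from span(g,f), span(f,c)
round 3: derive span(g,g) via R1 from span(g,e), span(e,g)
round 3: derive span(g,j) via R1 from span(g,e), span(e,j)
round 3: derive span(h,e) via R1 from span(h,j), span(j,e)
round 3: derive span(h,f) via R1 from span(h,c), span(c,f)
round 3: derive span(h,g) via R1 from span(h,c), span(c,g)
round 3: derive span(h,h) via R1 from span(h,j), span(j,h)
round 3: derive span(j,c) via R1 from span(j,f), span(f,c)

span(c,c)
span(c,e)
span(c,f)
span(c,g)
span(c,h)
span(c,j)
span(e,c)
span(e,e)
span(e,f)
span(e,g)
span(e,h)
span(e,j)
span(f,c)
span(f,e)
span(f,f)
span(f,g)
span(f,h)
span(f,j)
span(g,c)
span(g,e)
span(g,f)
span(g,g)
span(g,h)
span(g,j)
span(h,c)
span(h,e)
span(h,f)
span(h,g)
span(h,h)
span(h,j)
span(j,c)
span(j,e)
span(j,f)
span(j,g)
span(j,h)
span(j,j)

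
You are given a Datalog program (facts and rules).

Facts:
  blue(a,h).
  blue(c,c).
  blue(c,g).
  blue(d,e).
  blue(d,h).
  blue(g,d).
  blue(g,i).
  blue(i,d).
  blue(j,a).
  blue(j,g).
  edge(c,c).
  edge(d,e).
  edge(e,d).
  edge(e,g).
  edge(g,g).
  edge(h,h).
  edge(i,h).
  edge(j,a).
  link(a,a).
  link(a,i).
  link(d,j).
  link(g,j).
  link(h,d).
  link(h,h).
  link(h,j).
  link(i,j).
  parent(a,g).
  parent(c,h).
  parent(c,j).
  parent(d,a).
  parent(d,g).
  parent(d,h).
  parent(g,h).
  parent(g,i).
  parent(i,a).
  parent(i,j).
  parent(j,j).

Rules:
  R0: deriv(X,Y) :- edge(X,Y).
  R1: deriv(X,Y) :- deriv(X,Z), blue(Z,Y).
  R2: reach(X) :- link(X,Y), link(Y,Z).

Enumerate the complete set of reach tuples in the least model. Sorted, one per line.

round 1: derive reach(a) via R2 from link(a,a), link(a,a)
round 1: derive reach(h) via R2 from link(h,d), link(d,j)

reach(a)
reach(h)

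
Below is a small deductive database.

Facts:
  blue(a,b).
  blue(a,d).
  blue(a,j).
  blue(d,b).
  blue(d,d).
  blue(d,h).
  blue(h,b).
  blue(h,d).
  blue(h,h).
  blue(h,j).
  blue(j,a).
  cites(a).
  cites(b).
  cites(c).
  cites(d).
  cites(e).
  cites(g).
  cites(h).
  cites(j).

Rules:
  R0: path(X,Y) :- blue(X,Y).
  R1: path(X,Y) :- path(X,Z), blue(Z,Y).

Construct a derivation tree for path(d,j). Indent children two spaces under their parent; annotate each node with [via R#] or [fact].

path(d,j)  [via R1]
  path(d,h)  [via R0]
    blue(d,h)  [fact]
  blue(h,j)  [fact]

round 1: derive path(a,b) via R0 from blue(a,b)
round 1: derive path(a,d) via R0 from blue(a,d)
round 1: derive path(a,j) via R0 from blue(a,j)
round 1: derive path(d,b) via R0 from blue(d,b)
round 1: derive path(d,d) via R0 from blue(d,d)
round 1: derive path(d,h) via R0 from blue(d,h)
round 1: derive path(h,b) via R0 from blue(h,b)
round 1: derive path(h,d) via R0 from blue(h,d)
round 1: derive path(h,h) via R0 from blue(h,h)
round 1: derive path(h,j) via R0 from blue(h,j)
round 1: derive path(j,a) via R0 from blue(j,a)
round 2: derive path(a,a) via R1 from path(a,j), blue(j,a)
round 2: derive path(a,h) via R1 from path(a,d), blue(d,h)
round 2: derive path(d,j) via R1 from path(d,h), blue(h,j)
round 2: derive path(h,a) via R1 from path(h,j), blue(j,a)
round 2: derive path(j,b) via R1 from path(j,a), blue(a,b)
round 2: derive path(j,d) via R1 from path(j,a), blue(a,d)
round 2: derive path(j,j) via R1 from path(j,a), blue(a,j)
round 3: derive path(d,a) via R1 from path(d,j), blue(j,a)
round 3: derive path(j,h) via R1 from path(j,d), blue(d,h)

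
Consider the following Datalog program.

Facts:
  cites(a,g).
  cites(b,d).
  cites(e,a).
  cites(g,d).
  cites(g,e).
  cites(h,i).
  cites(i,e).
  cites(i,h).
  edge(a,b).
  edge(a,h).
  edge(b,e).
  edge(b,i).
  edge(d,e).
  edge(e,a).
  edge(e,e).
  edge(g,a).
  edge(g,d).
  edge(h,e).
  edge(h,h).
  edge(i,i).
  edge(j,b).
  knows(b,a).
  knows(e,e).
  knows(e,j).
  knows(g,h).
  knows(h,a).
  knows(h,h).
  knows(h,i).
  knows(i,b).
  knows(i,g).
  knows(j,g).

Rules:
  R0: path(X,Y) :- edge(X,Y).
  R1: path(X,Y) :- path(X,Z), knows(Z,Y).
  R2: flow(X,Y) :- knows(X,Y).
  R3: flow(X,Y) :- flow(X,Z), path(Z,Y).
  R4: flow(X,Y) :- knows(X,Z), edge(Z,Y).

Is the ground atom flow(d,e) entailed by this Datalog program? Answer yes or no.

no

round 1: derive path(a,b) via R0 from edge(a,b)
round 1: derive path(a,h) via R0 from edge(a,h)
round 1: derive path(b,e) via R0 from edge(b,e)
round 1: derive path(b,i) via R0 from edge(b,i)
round 1: derive path(d,e) via R0 from edge(d,e)
round 1: derive path(e,a) via R0 from edge(e,a)
round 1: derive path(e,e) via R0 from edge(e,e)
round 1: derive path(g,a) via R0 from edge(g,a)
round 1: derive path(g,d) via R0 from edge(g,d)
round 1: derive path(h,e) via R0 from edge(h,e)
round 1: derive path(h,h) via R0 from edge(h,h)
round 1: derive path(i,i) via R0 from edge(i,i)
round 1: derive path(j,b) via R0 from edge(j,b)
round 1: derive flow(b,a) via R2 from knows(b,a)
round 1: derive flow(e,e) via R2 from knows(e,e)
round 1: derive flow(e,j) via R2 from knows(e,j)
round 1: derive flow(g,h) via R2 from knows(g,h)
round 1: derive flow(h,a) via R2 from knows(h,a)
round 1: derive flow(h,h) via R2 from knows(h,h)
round 1: derive flow(h,i) via R2 from knows(h,i)
round 1: derive flow(i,b) via R2 from knows(i,b)
round 1: derive flow(i,g) via R2 from knows(i,g)
round 1: derive flow(j,g) via R2 from knows(j,g)
round 1: derive flow(b,b) via R4 from knows(b,a), edge(a,b)
round 1: derive flow(b,h) via R4 from knows(b,a), edge(a,h)
round 1: derive flow(e,a) via R4 from knows(e,e), edge(e,a)
round 1: derive flow(e,b) via R4 from knows(e,j), edge(j,b)
round 1: derive flow(g,e) via R4 from knows(g,h), edge(h,e)
round 1: derive flow(h,b) via R4 from knows(h,a), edge(a,b)
round 1: derive flow(h,e) via R4 from knows(h,h), edge(h,e)
round 1: derive flow(i,a) via R4 from knows(i,g), edge(g,a)
round 1: derive flow(i,d) via R4 from knows(i,g), edge(g,d)
round 1: derive flow(i,e) via R4 from knows(i,b), edge(b,e)
round 1: derive flow(i,i) via R4 from knows(i,b), edge(b,i)
round 1: derive flow(j,a) via R4 from knows(j,g), edge(g,a)
round 1: derive flow(j,d) via R4 from knows(j,g), edge(g,d)
round 2: derive path(a,a) via R1 from path(a,b), knows(b,a)
round 2: derive path(a,i) via R1 from path(a,h), knows(h,i)
round 2: derive path(b,b) via R1 from path(b,i), knows(i,b)
round 2: derive path(b,g) via R1 from path(b,i), knows(i,g)
round 2: derive path(b,j) via R1 from path(b,e), knows(e,j)
round 2: derive path(d,j) via R1 from path(d,e), knows(e,j)
round 2: derive path(e,j) via R1 from path(e,e), knows(e,j)
round 2: derive path(h,a) via R1 from path(h,h), knows(h,a)
round 2: derive path(h,i) via R1 from path(h,h), knows(h,i)
round 2: derive path(h,j) via R1 from path(h,e), knows(e,j)
round 2: derive path(i,b) via R1 from path(i,i), knows(i,b)
round 2: derive path(i,g) via R1 from path(i,i), knows(i,g)
round 2: derive path(j,a) via R1 from path(j,b), knows(b,a)
round 2: derive flow(b,e) via R3 from flow(b,b), path(b,e)
round 2: derive flow(b,i) via R3 from flow(b,b), path(b,i)
round 2: derive flow(e,h) via R3 from flow(e,a), path(a,h)
round 2: derive flow(e,i) via R3 from flow(e,b), path(b,i)
round 2: derive flow(g,a) via R3 from flow(g,e), path(e,a)
round 2: derive flow(i,h) via R3 from flow(i,a), path(a,h)
round 2: derive flow(j,b) via R3 from flow(j,a), path(a,b)
round 2: derive flow(j,e) via R3 from flow(j,d), path(d,e)
round 2: derive flow(j,h) via R3 from flow(j,a), path(a,h)
round 3: derive path(a,g) via R1 from path(a,i), knows(i,g)
round 3: derive path(b,a) via R1 from path(b,b), knows(b,a)
round 3: derive path(b,h) via R1 from path(b,g), knows(g,h)
round 3: derive path(d,g) via R1 from path(d,j), knows(j,g)
round 3: derive path(e,g) via R1 from path(e,j), knows(j,g)
round 3: derive path(h,b) via R1 from path(h,i), knows(i,b)
round 3: derive path(h,g) via R1 from path(h,i), knows(i,g)
round 3: derive path(i,a) via R1 from path(i,b), knows(b,a)
round 3: derive path(i,h) via R1 from path(i,g), knows(g,h)
round 3: derive flow(b,g) via R3 from flow(b,b), path(b,g)
round 3: derive flow(b,j) via R3 from flow(b,b), path(b,j)
round 3: derive flow(e,g) via R3 from flow(e,b), path(b,g)
round 3: derive flow(g,b) via R3 from flow(g,a), path(a,b)
round 3: derive flow(g,i) via R3 from flow(g,a), path(a,i)
round 3: derive flow(g,j) via R3 from flow(g,e), path(e,j)
round 3: derive flow(h,g) via R3 from flow(h,b), path(b,g)
round 3: derive flow(h,j) via R3 from flow(h,b), path(b,j)
round 3: derive flow(i,j) via R3 from flow(i,b), path(b,j)
round 3: derive flow(j,i) via R3 from flow(j,a), path(a,i)
round 3: derive flow(j,j) via R3 from flow(j,b), path(b,j)
round 4: derive path(d,h) via R1 from path(d,g), knows(g,h)
round 4: derive path(e,h) via R1 from path(e,g), knows(g,h)
round 4: derive flow(b,d) via R3 from flow(b,g), path(g,d)
round 4: derive flow(e,d) via R3 from flow(e,g), path(g,d)
round 4: derive flow(g,g) via R3 from flow(g,a), path(a,g)
round 4: derive flow(h,d) via R3 from flow(h,g), path(g,d)
round 5: derive path(d,a) via R1 from path(d,h), knows(h,a)
round 5: derive path(d,i) via R1 from path(d,h), knows(h,i)
round 5: derive path(e,i) via R1 from path(e,h), knows(h,i)
round 5: derive flow(g,d) via R3 from flow(g,g), path(g,d)
round 6: derive path(d,b) via R1 from path(d,i), knows(i,b)
round 6: derive path(e,b) via R1 from path(e,i), knows(i,b)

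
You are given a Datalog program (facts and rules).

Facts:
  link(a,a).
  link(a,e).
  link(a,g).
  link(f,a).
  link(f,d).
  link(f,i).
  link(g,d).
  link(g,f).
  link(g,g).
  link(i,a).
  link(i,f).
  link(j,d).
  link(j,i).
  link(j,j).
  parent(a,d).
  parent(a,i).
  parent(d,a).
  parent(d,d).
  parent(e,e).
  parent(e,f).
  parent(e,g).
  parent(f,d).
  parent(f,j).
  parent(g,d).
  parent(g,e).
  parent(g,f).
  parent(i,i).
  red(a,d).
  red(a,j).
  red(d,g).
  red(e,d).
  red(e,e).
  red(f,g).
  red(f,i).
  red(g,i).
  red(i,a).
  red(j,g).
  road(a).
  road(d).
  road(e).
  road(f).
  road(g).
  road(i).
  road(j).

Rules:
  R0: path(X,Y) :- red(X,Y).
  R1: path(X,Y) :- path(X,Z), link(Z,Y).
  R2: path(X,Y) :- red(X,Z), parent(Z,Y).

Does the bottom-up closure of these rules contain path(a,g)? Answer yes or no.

yes

round 1: derive path(a,d) via R0 from red(a,d)
round 1: derive path(a,j) via R0 from red(a,j)
round 1: derive path(d,g) via R0 from red(d,g)
round 1: derive path(e,d) via R0 from red(e,d)
round 1: derive path(e,e) via R0 from red(e,e)
round 1: derive path(f,g) via R0 from red(f,g)
round 1: derive path(f,i) via R0 from red(f,i)
round 1: derive path(g,i) via R0 from red(g,i)
round 1: derive path(i,a) via R0 from red(i,a)
round 1: derive path(j,g) via R0 from red(j,g)
round 1: derive path(a,a) via R2 from red(a,d), parent(d,a)
round 1: derive path(d,d) via R2 from red(d,g), parent(g,d)
round 1: derive path(d,e) via R2 from red(d,g), parent(g,e)
round 1: derive path(d,f) via R2 from red(d,g), parent(g,f)
round 1: derive path(e,a) via R2 from red(e,d), parent(d,a)
round 1: derive path(e,f) via R2 from red(e,e), parent(e,f)
round 1: derive path(e,g) via R2 from red(e,e), parent(e,g)
round 1: derive path(f,d) via R2 from red(f,g), parent(g,d)
round 1: derive path(f,e) via R2 from red(f,g), parent(g,e)
round 1: derive path(f,f) via R2 from red(f,g), parent(g,f)
round 1: derive path(i,d) via R2 from red(i,a), parent(a,d)
round 1: derive path(i,i) via R2 from red(i,a), parent(a,i)
round 1: derive path(j,d) via R2 from red(j,g), parent(g,d)
round 1: derive path(j,e) via R2 from red(j,g), parent(g,e)
round 1: derive path(j,f) via R2 from red(j,g), parent(g,f)
round 2: derive path(a,e) via R1 from path(a,a), link(a,e)
round 2: derive path(a,g) via R1 from path(a,a), link(a,g)
round 2: derive path(a,i) via R1 from path(a,j), link(j,i)
round 2: derive path(d,a) via R1 from path(d,f), link(f,a)
round 2: derive path(d,i) via R1 from path(d,f), link(f,i)
round 2: derive path(e,i) via R1 from path(e,f), link(f,i)
round 2: derive path(f,a) via R1 from path(f,f), link(f,a)
round 2: derive path(g,a) via R1 from path(g,i), link(i,a)
round 2: derive path(g,f) via R1 from path(g,i), link(i,f)
round 2: derive path(i,e) via R1 from path(i,a), link(a,e)
round 2: derive path(i,f) via R1 from path(i,i), link(i,f)
round 2: derive path(i,g) via R1 from path(i,a), link(a,g)
round 2: derive path(j,a) via R1 from path(j,f), link(f,a)
round 2: derive path(j,i) via R1 from path(j,f), link(f,i)
round 3: derive path(a,f) via R1 from path(a,g), link(g,f)
round 3: derive path(g,d) via R1 from path(g,f), link(f,d)
round 3: derive path(g,e) via R1 from path(g,a), link(a,e)
round 3: derive path(g,g) via R1 from path(g,a), link(a,g)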